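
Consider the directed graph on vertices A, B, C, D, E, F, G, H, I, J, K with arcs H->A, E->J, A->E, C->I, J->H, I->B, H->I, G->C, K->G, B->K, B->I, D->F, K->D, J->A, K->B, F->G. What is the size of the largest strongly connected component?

7

{B, C, D, F, G, I, K} are all mutually reachable — one SCC of size 7.
{A, E, H, J} are all mutually reachable — one SCC of size 4.
The largest has 7 vertices.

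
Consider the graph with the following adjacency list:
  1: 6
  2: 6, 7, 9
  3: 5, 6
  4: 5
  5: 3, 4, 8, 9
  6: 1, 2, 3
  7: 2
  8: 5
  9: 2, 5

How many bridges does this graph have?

4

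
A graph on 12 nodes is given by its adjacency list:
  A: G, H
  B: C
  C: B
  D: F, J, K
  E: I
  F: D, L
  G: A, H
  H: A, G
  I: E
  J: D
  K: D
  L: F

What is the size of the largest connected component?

Starting from B we can reach B, C. That is one component of size 2.
Starting from E we can reach E, I. That is one component of size 2.
Starting from A we can reach A, G, H. That is one component of size 3.
Starting from D we can reach D, F, J, K, L. That is one component of size 5.
The largest has 5 vertices.

5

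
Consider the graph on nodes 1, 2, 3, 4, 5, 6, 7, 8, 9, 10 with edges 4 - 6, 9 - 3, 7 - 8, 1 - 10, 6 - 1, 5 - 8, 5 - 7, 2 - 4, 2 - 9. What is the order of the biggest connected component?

7

Starting from 5 we can reach 5, 7, 8. That is one component of size 3.
Starting from 1 we can reach 1, 2, 3, 4, 6, 9, 10. That is one component of size 7.
The largest has 7 vertices.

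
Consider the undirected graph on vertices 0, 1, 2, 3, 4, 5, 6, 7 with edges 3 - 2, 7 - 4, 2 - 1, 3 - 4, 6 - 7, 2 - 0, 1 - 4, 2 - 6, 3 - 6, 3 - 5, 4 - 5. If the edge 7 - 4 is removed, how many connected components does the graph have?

1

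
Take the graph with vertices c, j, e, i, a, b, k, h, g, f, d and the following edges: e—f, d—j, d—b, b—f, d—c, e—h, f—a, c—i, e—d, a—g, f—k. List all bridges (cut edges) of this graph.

The edges on the cycle e-d-b-f-e are not bridges since each lies on that cycle.
But removing f—a disconnects f from a; removing d—j disconnects d from j; removing e—h disconnects e from h; removing c—i disconnects c from i — these are bridges.
In total 7 edges are bridges.

a-f, a-g, c-d, c-i, d-j, e-h, f-k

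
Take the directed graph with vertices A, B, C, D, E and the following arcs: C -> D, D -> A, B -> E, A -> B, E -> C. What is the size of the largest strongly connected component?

{A, B, C, D, E} are all mutually reachable — one SCC of size 5.
The largest has 5 vertices.

5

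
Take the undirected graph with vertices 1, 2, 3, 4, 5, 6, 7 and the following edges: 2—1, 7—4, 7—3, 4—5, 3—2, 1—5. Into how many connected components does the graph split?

2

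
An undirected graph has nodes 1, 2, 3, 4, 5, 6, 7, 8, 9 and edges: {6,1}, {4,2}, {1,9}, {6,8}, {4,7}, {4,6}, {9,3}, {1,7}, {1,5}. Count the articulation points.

Removing 1 increases the component count from 1 to 3, so 1 is a cut vertex.
Removing 4 increases the component count from 1 to 2, so 4 is a cut vertex.
Removing 6 increases the component count from 1 to 2, so 6 is a cut vertex.
Likewise 9 is a cut vertex.
By contrast removing 5 leaves 1 component; it is not a cut vertex. No other vertex is a cut vertex either.

4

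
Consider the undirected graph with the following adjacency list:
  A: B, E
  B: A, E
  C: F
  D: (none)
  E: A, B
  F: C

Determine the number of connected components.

D is isolated — a component by itself.
Starting from C we can reach C, F. That is one component of size 2.
Starting from A we can reach A, B, E. That is one component of size 3.
Total: 3 components.

3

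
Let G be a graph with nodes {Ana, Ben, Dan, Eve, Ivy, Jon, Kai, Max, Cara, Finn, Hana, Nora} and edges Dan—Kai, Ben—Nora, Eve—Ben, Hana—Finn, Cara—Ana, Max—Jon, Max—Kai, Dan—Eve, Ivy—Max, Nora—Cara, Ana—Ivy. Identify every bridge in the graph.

Finn-Hana, Jon-Max

The edges on the cycle Dan-Eve-Ben-Nora-Cara-Ana-Ivy-Max-Kai-Dan are not bridges since each lies on that cycle.
But removing Hana—Finn disconnects Hana from Finn; removing Jon—Max disconnects Jon from Max — these are bridges.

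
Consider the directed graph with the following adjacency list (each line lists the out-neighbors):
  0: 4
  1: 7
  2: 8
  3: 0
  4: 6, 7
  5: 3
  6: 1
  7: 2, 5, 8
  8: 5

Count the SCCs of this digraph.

{0, 1, 2, 3, 4, 5, 6, 7, 8} are all mutually reachable — one SCC of size 9.
That gives 1 strongly connected component.

1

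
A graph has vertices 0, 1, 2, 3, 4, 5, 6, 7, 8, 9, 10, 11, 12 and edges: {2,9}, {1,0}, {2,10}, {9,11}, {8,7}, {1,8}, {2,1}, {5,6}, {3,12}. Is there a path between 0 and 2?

From 0 we can reach 0, 1, 2, 7, 8, 9, 10, 11, which includes 2.

Yes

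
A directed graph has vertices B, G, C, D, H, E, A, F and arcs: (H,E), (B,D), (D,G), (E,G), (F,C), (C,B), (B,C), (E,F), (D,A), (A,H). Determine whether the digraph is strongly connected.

No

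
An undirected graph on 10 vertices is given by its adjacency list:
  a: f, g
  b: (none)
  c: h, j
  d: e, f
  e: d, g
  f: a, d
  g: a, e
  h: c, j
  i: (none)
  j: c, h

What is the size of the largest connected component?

5

i is isolated — a component by itself.
b is isolated — a component by itself.
Starting from c we can reach c, h, j. That is one component of size 3.
Starting from a we can reach a, d, e, f, g. That is one component of size 5.
The largest has 5 vertices.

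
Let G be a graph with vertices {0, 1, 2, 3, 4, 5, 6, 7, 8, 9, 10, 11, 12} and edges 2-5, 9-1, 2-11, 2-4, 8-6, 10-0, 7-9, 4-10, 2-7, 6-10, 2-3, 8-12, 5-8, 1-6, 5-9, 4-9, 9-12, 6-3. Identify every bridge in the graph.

The edges on the cycle 2-7-9-4-2 are not bridges since each lies on that cycle.
But removing 11-2 disconnects 11 from 2; removing 10-0 disconnects 10 from 0 — these are bridges.

0-10, 11-2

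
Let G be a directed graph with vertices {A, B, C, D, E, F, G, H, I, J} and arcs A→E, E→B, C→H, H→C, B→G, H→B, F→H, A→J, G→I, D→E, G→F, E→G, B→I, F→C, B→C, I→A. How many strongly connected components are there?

{A, B, C, E, F, G, H, I} are all mutually reachable — one SCC of size 8.
{J} is an SCC by itself.
{D} is an SCC by itself.
That gives 3 strongly connected components.

3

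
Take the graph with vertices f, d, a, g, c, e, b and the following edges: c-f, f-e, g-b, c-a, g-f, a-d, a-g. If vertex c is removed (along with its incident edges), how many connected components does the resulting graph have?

1

With c gone, the remaining components are: {a, b, d, e, f, g}.
That is 1 component.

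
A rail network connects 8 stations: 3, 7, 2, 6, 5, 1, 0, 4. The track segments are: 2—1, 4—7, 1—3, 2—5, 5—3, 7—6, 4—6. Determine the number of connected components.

3

0 is isolated — a component by itself.
Starting from 4 we can reach 4, 6, 7. That is one component of size 3.
Starting from 1 we can reach 1, 2, 3, 5. That is one component of size 4.
Total: 3 components.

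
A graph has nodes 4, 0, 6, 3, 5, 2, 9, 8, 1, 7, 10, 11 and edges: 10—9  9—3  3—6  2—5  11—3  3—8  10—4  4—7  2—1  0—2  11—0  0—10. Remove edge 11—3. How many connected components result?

1

11 and 3 are still connected via 11-0-10-9-3, so the component count stays at 1.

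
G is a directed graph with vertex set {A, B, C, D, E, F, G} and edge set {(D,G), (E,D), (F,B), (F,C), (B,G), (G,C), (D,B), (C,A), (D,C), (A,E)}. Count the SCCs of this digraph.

2

{A, B, C, D, E, G} are all mutually reachable — one SCC of size 6.
{F} is an SCC by itself.
That gives 2 strongly connected components.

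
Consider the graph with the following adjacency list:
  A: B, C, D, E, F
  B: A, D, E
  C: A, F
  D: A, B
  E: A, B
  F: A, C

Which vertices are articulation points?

A

Removing A increases the component count from 1 to 2, so A is a cut vertex.
By contrast removing D leaves 1 component; it is not a cut vertex. No other vertex is a cut vertex either.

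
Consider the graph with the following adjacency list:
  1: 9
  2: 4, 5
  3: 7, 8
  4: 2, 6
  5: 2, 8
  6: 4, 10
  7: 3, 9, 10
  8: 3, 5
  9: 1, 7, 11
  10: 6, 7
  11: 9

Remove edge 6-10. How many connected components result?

1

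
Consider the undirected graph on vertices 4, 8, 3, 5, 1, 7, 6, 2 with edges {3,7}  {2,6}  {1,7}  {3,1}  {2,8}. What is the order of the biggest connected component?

5 is isolated — a component by itself.
4 is isolated — a component by itself.
Starting from 1 we can reach 1, 3, 7. That is one component of size 3.
Starting from 2 we can reach 2, 6, 8. That is one component of size 3.
The largest has 3 vertices.

3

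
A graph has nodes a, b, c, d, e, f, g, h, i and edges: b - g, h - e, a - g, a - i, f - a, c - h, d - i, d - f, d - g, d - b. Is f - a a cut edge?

No

After removing f - a, the path f-d-i-a still connects them, so the edge is not a bridge.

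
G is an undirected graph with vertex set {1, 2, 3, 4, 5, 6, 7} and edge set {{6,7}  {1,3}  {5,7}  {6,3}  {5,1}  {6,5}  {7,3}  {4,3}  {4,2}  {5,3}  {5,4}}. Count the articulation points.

1

Removing 4 increases the component count from 1 to 2, so 4 is a cut vertex.
By contrast removing 3 leaves 1 component; it is not a cut vertex. No other vertex is a cut vertex either.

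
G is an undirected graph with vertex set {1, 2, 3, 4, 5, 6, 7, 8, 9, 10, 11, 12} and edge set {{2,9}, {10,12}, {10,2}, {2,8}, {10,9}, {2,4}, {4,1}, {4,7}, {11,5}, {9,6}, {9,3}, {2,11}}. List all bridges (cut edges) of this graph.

1-4, 10-12, 11-2, 11-5, 2-4, 2-8, 3-9, 4-7, 6-9

The edges on the cycle 10-2-9-10 are not bridges since each lies on that cycle.
But removing 2-4 disconnects 2 from 4; removing 9-3 disconnects 9 from 3; removing 7-4 disconnects 7 from 4; removing 2-11 disconnects 2 from 11 — these are bridges.
In total 9 edges are bridges.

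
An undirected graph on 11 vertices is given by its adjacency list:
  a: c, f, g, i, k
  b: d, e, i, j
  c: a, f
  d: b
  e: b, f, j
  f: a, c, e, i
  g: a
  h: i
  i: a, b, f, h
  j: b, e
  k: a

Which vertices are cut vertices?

Removing a increases the component count from 1 to 3, so a is a cut vertex.
Removing b increases the component count from 1 to 2, so b is a cut vertex.
Removing i increases the component count from 1 to 2, so i is a cut vertex.
By contrast removing d leaves 1 component; it is not a cut vertex. No other vertex is a cut vertex either.

a, b, i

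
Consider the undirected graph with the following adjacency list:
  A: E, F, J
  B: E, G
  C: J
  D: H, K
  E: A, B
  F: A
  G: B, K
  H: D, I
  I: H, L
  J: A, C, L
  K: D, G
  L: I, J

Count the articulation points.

Removing A increases the component count from 1 to 2, so A is a cut vertex.
Removing J increases the component count from 1 to 2, so J is a cut vertex.
By contrast removing F leaves 1 component; it is not a cut vertex. No other vertex is a cut vertex either.

2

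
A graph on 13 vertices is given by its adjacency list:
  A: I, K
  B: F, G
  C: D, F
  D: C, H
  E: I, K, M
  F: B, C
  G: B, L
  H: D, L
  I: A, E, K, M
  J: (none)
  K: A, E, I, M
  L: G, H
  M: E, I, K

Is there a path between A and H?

The component containing A is {A, E, I, K, M}, and H is not in it.

No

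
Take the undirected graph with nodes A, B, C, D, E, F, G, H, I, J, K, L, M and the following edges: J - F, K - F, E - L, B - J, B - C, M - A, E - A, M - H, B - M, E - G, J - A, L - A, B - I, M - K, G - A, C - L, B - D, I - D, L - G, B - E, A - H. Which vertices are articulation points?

B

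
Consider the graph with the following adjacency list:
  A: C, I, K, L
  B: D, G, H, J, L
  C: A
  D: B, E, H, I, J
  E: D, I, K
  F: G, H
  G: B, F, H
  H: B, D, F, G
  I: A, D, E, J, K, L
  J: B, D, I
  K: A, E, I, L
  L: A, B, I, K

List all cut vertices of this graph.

Removing A increases the component count from 1 to 2, so A is a cut vertex.
By contrast removing F leaves 1 component; it is not a cut vertex. No other vertex is a cut vertex either.

A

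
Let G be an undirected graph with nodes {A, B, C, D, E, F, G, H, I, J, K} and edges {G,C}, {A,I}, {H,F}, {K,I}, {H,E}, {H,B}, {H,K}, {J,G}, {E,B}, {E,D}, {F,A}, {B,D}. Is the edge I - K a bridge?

After removing I - K, the path I-A-F-H-K still connects them, so the edge is not a bridge.

No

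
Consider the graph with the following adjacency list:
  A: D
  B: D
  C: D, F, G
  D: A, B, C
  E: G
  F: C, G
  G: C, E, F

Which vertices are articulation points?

C, D, G

Removing C increases the component count from 1 to 2, so C is a cut vertex.
Removing D increases the component count from 1 to 3, so D is a cut vertex.
Removing G increases the component count from 1 to 2, so G is a cut vertex.
By contrast removing F leaves 1 component; it is not a cut vertex. No other vertex is a cut vertex either.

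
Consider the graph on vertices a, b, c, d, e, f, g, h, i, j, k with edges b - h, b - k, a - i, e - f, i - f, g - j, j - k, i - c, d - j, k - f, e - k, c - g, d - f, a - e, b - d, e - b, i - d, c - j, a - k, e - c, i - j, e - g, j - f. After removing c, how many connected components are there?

1

With c gone, the remaining components are: {a, b, d, e, f, g, h, i, j, k}.
That is 1 component.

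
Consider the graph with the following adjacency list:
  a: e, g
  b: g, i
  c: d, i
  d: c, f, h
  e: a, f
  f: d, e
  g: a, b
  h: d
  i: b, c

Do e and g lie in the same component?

From e we can reach a, b, c, d, e, f, g, h, i, which includes g.

Yes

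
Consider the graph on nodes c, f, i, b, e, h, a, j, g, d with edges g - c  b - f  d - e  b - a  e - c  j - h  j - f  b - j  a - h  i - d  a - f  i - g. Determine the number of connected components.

2

Starting from a we can reach a, b, f, h, j. That is one component of size 5.
Starting from c we can reach c, d, e, g, i. That is one component of size 5.
Total: 2 components.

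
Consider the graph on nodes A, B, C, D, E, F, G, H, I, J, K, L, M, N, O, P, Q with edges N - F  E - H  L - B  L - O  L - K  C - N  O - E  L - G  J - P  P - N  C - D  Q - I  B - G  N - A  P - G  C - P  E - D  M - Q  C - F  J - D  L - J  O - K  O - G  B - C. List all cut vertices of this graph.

E, N, Q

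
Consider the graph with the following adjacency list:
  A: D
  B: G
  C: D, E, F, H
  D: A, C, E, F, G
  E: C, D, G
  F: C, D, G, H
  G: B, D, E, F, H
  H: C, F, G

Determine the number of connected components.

Starting from A we can reach A, B, C, D, E, F, G, H. That is one component of size 8.
Total: 1 component.

1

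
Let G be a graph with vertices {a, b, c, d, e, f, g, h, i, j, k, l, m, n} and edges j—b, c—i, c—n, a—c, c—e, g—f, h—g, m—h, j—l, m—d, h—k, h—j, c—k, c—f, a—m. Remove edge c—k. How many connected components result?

1

c and k are still connected via c-a-m-h-k, so the component count stays at 1.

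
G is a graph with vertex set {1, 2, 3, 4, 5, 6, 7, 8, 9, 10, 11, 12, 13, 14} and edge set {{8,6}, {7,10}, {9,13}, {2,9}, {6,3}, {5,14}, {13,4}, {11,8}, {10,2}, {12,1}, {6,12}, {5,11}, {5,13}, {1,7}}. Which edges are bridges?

13-4, 14-5, 3-6

The edges on the cycle 5-11-8-6-12-1-7-10-2-9-13-5 are not bridges since each lies on that cycle.
But removing 5-14 disconnects 5 from 14; removing 6-3 disconnects 6 from 3; removing 13-4 disconnects 13 from 4 — these are bridges.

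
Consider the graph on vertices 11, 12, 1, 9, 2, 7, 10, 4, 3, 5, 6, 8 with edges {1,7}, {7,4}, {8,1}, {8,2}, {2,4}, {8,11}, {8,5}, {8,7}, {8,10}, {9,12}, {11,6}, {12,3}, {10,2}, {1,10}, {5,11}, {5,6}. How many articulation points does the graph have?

Removing 8 increases the component count from 2 to 3, so 8 is a cut vertex.
Removing 12 increases the component count from 2 to 3, so 12 is a cut vertex.
By contrast removing 11 leaves 2 components; it is not a cut vertex. No other vertex is a cut vertex either.

2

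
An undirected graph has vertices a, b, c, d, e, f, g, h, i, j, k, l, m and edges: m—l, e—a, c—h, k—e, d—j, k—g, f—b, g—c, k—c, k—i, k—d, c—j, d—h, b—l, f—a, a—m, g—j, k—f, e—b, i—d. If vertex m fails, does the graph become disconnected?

No

Deleting m leaves 1 component (was 1) (its neighbors a, l remain connected to each other), so m is not a cut vertex.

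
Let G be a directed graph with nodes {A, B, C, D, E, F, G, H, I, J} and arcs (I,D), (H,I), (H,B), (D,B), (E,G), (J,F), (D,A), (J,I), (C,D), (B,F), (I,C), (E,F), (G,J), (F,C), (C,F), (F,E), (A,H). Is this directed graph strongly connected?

From G we can reach every vertex (A, B, C, D, E, F, G, H, I, J), and every vertex can reach G (A, B, C, D, E, F, G, H, I, J). So the whole graph is one strongly connected component.

Yes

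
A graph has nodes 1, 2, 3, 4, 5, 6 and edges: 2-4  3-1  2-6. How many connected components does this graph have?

5 is isolated — a component by itself.
Starting from 1 we can reach 1, 3. That is one component of size 2.
Starting from 2 we can reach 2, 4, 6. That is one component of size 3.
Total: 3 components.

3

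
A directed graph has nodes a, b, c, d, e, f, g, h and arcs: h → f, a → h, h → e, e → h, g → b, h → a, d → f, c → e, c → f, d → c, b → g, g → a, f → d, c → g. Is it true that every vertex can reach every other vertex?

Yes

From h we can reach every vertex (a, b, c, d, e, f, g, h), and every vertex can reach h (a, b, c, d, e, f, g, h). So the whole graph is one strongly connected component.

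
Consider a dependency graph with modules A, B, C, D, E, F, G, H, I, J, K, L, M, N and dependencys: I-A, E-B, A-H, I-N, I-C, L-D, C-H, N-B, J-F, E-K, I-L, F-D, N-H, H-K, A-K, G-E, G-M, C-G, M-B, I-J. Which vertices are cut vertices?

Removing I increases the component count from 1 to 2, so I is a cut vertex.
By contrast removing M leaves 1 component; it is not a cut vertex. No other vertex is a cut vertex either.

I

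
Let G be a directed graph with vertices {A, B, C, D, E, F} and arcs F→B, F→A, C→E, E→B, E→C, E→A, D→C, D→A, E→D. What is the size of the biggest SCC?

{C, D, E} are all mutually reachable — one SCC of size 3.
{F} is an SCC by itself.
{B} is an SCC by itself.
{A} is an SCC by itself.
The largest has 3 vertices.

3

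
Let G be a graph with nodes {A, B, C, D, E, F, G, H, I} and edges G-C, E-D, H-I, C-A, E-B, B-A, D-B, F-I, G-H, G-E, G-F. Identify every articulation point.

Removing G increases the component count from 1 to 2, so G is a cut vertex.
By contrast removing B leaves 1 component; it is not a cut vertex. No other vertex is a cut vertex either.

G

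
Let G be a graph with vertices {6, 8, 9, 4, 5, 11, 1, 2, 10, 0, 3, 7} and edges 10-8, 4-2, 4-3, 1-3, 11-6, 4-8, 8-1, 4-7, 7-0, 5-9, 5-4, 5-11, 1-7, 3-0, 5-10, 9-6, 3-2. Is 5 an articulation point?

Deleting 5 raises the number of components from 1 to 2, so 5 is a cut vertex.

Yes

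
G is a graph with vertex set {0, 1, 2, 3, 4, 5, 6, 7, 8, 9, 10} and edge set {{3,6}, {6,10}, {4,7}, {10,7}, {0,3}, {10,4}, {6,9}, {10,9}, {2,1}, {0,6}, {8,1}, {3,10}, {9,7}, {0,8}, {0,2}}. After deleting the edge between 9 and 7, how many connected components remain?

9 and 7 are still connected via 9-10-7, so the component count stays at 2.

2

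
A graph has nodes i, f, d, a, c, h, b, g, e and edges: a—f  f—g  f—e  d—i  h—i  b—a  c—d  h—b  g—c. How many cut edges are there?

The edges on the cycle h-b-a-f-g-c-d-i-h are not bridges since each lies on that cycle.
But removing e—f disconnects e from f — this is a bridge.

1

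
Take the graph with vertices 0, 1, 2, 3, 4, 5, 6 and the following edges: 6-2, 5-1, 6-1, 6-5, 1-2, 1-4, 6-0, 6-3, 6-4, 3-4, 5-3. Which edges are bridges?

The edges on the cycle 6-5-1-2-6 are not bridges since each lies on that cycle.
But removing 6-0 disconnects 6 from 0 — this is a bridge.

0-6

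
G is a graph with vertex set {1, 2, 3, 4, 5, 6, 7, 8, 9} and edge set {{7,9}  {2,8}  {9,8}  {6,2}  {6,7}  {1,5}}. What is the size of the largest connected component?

5

4 is isolated — a component by itself.
3 is isolated — a component by itself.
Starting from 1 we can reach 1, 5. That is one component of size 2.
Starting from 2 we can reach 2, 6, 7, 8, 9. That is one component of size 5.
The largest has 5 vertices.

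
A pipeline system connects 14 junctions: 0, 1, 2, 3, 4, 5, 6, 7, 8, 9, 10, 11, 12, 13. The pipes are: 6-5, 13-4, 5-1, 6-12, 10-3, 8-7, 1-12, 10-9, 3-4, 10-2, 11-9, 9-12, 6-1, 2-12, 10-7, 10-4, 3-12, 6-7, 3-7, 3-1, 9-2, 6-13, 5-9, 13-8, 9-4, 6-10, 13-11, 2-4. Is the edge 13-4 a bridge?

No

After removing 13-4, the path 13-6-10-4 still connects them, so the edge is not a bridge.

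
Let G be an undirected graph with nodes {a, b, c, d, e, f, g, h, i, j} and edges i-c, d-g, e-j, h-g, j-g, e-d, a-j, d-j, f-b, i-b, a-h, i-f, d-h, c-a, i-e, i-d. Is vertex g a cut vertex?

No

Deleting g leaves 1 component (was 1) (its neighbors d, h, j remain connected to each other), so g is not a cut vertex.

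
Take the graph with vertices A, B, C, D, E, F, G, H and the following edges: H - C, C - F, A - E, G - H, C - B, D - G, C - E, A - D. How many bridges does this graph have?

2

The edges on the cycle A-D-G-H-C-E-A are not bridges since each lies on that cycle.
But removing C - B disconnects C from B; removing C - F disconnects C from F — these are bridges.
That makes 2 bridges.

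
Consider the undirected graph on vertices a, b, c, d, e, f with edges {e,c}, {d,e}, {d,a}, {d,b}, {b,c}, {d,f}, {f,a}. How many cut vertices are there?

Removing d increases the component count from 1 to 2, so d is a cut vertex.
By contrast removing a leaves 1 component; it is not a cut vertex. No other vertex is a cut vertex either.

1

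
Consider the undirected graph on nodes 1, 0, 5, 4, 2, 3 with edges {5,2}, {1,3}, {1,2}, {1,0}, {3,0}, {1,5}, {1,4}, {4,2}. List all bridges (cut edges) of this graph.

none

The edges on the cycle 1-3-0-1 are not bridges since each lies on that cycle.
Every edge lies on some cycle, so there are no bridges.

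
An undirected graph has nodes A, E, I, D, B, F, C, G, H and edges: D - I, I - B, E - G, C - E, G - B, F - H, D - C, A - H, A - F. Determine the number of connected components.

2

Starting from A we can reach A, F, H. That is one component of size 3.
Starting from B we can reach B, C, D, E, G, I. That is one component of size 6.
Total: 2 components.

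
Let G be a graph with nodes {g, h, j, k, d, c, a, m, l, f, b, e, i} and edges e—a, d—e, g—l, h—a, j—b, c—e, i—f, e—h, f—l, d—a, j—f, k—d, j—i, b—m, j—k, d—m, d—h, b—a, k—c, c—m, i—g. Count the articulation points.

Removing j increases the component count from 1 to 2, so j is a cut vertex.
By contrast removing a leaves 1 component; it is not a cut vertex. No other vertex is a cut vertex either.

1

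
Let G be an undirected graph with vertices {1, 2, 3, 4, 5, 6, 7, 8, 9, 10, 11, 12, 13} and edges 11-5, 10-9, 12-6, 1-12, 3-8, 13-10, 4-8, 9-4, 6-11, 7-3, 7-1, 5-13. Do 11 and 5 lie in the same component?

From 11 we can reach 1, 3, 4, 5, 6, 7, 8, 9, 10, 11, 12, 13, which includes 5.

Yes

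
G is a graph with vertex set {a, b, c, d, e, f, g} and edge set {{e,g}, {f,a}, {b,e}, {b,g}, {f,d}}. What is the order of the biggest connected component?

c is isolated — a component by itself.
Starting from a we can reach a, d, f. That is one component of size 3.
Starting from b we can reach b, e, g. That is one component of size 3.
The largest has 3 vertices.

3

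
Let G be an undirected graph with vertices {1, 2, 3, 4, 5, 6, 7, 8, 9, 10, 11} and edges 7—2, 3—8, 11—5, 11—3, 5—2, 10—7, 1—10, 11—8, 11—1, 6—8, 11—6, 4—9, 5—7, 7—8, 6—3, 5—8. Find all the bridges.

4-9

The edges on the cycle 11-1-10-7-5-11 are not bridges since each lies on that cycle.
But removing 4—9 disconnects 4 from 9 — this is a bridge.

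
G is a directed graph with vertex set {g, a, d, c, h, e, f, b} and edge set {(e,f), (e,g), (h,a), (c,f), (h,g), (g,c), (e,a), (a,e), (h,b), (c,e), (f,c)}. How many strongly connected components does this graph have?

4

{a, c, e, f, g} are all mutually reachable — one SCC of size 5.
{h} is an SCC by itself.
{d} is an SCC by itself.
{b} is an SCC by itself.
That gives 4 strongly connected components.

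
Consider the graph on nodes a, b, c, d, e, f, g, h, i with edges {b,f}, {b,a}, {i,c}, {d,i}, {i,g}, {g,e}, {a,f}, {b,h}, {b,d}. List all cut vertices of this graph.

b, d, g, i

Removing b increases the component count from 1 to 3, so b is a cut vertex.
Removing d increases the component count from 1 to 2, so d is a cut vertex.
Removing g increases the component count from 1 to 2, so g is a cut vertex.
Likewise i is a cut vertex.
By contrast removing h leaves 1 component; it is not a cut vertex. No other vertex is a cut vertex either.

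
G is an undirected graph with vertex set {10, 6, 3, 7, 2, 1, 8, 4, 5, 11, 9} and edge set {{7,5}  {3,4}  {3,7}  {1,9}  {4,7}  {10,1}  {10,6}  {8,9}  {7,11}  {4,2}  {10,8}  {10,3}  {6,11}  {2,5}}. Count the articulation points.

1

Removing 10 increases the component count from 1 to 2, so 10 is a cut vertex.
By contrast removing 2 leaves 1 component; it is not a cut vertex. No other vertex is a cut vertex either.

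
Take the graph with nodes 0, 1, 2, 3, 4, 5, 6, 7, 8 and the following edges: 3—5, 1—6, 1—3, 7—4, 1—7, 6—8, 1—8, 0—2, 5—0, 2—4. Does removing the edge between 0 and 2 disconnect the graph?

After removing 0—2, the path 0-5-3-1-7-4-2 still connects them, so the edge is not a bridge.

No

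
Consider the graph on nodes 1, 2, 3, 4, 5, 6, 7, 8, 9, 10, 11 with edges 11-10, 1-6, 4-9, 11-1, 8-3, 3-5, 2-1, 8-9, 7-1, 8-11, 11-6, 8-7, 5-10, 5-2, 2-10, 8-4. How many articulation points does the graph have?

Removing 8 increases the component count from 1 to 2, so 8 is a cut vertex.
By contrast removing 5 leaves 1 component; it is not a cut vertex. No other vertex is a cut vertex either.

1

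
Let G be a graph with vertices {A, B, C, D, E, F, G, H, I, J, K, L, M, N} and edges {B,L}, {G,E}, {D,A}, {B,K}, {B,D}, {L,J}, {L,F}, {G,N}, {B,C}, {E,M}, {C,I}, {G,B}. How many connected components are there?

2

H is isolated — a component by itself.
Starting from A we can reach A, B, C, D, E, F, G, I, J, K, L, M, N. That is one component of size 13.
Total: 2 components.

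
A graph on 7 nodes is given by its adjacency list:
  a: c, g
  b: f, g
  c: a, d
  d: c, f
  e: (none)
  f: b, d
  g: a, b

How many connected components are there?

2

e is isolated — a component by itself.
Starting from a we can reach a, b, c, d, f, g. That is one component of size 6.
Total: 2 components.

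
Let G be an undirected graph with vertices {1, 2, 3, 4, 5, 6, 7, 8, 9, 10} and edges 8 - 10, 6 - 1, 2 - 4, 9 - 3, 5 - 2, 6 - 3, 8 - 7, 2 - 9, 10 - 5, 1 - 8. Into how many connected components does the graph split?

1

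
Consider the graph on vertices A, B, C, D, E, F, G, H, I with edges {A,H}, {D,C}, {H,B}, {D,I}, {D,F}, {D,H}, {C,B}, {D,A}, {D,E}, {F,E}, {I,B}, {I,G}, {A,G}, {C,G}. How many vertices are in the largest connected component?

Starting from A we can reach A, B, C, D, E, F, G, H, I. That is one component of size 9.
The largest has 9 vertices.

9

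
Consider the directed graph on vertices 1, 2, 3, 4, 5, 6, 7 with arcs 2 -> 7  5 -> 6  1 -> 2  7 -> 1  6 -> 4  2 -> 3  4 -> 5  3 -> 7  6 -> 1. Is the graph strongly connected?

There is no directed path from 3 to 5, so the graph is not strongly connected.

No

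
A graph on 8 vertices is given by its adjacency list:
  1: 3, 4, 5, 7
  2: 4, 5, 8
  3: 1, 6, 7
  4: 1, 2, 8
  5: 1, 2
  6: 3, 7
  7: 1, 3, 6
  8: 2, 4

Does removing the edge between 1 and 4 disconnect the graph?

No

After removing 1-4, the path 1-5-2-4 still connects them, so the edge is not a bridge.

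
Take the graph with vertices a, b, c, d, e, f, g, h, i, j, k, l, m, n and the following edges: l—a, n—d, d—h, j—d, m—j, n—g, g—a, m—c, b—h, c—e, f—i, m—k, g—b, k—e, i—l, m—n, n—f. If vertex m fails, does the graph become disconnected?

Deleting m raises the number of components from 1 to 2, so m is a cut vertex.

Yes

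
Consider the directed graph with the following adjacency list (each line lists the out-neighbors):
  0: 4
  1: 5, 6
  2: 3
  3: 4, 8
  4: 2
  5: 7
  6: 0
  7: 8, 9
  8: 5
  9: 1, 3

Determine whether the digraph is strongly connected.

Yes

From 5 we can reach every vertex (0, 1, 2, 3, 4, 5, 6, 7, 8, 9), and every vertex can reach 5 (0, 1, 2, 3, 4, 5, 6, 7, 8, 9). So the whole graph is one strongly connected component.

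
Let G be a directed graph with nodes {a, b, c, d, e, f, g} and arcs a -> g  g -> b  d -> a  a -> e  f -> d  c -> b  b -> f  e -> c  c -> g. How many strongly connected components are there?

1

{a, b, c, d, e, f, g} are all mutually reachable — one SCC of size 7.
That gives 1 strongly connected component.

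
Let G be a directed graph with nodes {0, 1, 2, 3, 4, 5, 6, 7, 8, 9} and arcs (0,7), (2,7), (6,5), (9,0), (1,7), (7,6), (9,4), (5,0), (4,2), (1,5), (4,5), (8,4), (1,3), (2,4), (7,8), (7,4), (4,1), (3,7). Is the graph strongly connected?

No

There is no directed path from 0 to 9, so the graph is not strongly connected.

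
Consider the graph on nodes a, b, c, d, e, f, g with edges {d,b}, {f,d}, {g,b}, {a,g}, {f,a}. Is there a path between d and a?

Yes

From d we can reach a, b, d, f, g, which includes a.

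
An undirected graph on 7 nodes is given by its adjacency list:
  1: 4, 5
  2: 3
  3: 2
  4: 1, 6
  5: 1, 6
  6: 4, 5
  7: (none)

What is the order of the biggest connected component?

7 is isolated — a component by itself.
Starting from 2 we can reach 2, 3. That is one component of size 2.
Starting from 1 we can reach 1, 4, 5, 6. That is one component of size 4.
The largest has 4 vertices.

4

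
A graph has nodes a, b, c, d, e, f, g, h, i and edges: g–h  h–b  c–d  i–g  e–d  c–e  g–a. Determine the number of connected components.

f is isolated — a component by itself.
Starting from c we can reach c, d, e. That is one component of size 3.
Starting from a we can reach a, b, g, h, i. That is one component of size 5.
Total: 3 components.

3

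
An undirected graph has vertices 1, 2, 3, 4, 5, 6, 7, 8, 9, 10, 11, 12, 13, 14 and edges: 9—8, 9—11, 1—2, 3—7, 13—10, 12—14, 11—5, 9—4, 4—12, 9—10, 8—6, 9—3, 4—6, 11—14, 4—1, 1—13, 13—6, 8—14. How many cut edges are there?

The edges on the cycle 9-8-14-11-9 are not bridges since each lies on that cycle.
But removing 11—5 disconnects 11 from 5; removing 3—7 disconnects 3 from 7; removing 2—1 disconnects 2 from 1; removing 3—9 disconnects 3 from 9 — these are bridges.
That makes 4 bridges.

4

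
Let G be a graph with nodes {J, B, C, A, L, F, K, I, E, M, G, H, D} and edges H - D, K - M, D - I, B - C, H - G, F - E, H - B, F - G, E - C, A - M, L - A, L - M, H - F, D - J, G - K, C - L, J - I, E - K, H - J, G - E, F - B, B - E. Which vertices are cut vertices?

Removing H increases the component count from 1 to 2, so H is a cut vertex.
By contrast removing B leaves 1 component; it is not a cut vertex. No other vertex is a cut vertex either.

H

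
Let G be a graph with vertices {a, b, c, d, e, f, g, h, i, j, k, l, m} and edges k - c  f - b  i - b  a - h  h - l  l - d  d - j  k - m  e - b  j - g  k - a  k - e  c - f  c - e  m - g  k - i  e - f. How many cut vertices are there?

1

Removing k increases the component count from 1 to 2, so k is a cut vertex.
By contrast removing c leaves 1 component; it is not a cut vertex. No other vertex is a cut vertex either.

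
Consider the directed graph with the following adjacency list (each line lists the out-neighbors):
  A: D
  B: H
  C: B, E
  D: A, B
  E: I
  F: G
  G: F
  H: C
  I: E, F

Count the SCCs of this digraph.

4

{B, C, H} are all mutually reachable — one SCC of size 3.
{F, G} are all mutually reachable — one SCC of size 2.
{A, D} are all mutually reachable — one SCC of size 2.
{E, I} are all mutually reachable — one SCC of size 2.
That gives 4 strongly connected components.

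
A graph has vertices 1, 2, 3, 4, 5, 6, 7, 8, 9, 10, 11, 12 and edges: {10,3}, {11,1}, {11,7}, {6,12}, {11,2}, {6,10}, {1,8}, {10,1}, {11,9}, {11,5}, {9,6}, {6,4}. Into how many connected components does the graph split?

1

Starting from 1 we can reach 1, 2, 3, 4, 5, 6, 7, 8, 9, 10, 11, 12. That is one component of size 12.
Total: 1 component.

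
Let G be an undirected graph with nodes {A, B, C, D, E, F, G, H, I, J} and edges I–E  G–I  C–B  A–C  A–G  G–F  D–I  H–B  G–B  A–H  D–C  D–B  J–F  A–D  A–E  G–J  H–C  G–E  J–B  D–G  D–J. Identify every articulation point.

Removing E, for instance, still leaves 1 component. No single vertex removal increases the component count — the graph has no articulation points.

none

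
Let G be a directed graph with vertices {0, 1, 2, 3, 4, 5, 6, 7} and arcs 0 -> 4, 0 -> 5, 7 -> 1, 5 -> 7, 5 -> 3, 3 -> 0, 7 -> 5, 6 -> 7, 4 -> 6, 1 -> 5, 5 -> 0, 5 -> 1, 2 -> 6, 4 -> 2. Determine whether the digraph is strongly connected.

Yes

From 2 we can reach every vertex (0, 1, 2, 3, 4, 5, 6, 7), and every vertex can reach 2 (0, 1, 2, 3, 4, 5, 6, 7). So the whole graph is one strongly connected component.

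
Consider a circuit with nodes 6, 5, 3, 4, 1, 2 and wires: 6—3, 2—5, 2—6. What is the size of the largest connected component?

1 is isolated — a component by itself.
4 is isolated — a component by itself.
Starting from 2 we can reach 2, 3, 5, 6. That is one component of size 4.
The largest has 4 vertices.

4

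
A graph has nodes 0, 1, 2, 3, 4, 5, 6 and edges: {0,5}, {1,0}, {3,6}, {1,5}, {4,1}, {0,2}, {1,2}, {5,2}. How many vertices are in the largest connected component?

5

Starting from 3 we can reach 3, 6. That is one component of size 2.
Starting from 0 we can reach 0, 1, 2, 4, 5. That is one component of size 5.
The largest has 5 vertices.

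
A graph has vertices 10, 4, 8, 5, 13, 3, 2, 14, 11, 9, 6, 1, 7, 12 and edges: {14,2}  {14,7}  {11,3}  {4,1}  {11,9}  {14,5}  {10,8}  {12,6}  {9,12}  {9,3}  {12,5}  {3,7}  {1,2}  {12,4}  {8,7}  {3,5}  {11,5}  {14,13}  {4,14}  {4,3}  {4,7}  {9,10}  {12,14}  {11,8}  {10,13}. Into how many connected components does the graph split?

1

Starting from 1 we can reach 1, 2, 3, 4, 5, 6, 7, 8, 9, 10, 11, 12, 13, 14. That is one component of size 14.
Total: 1 component.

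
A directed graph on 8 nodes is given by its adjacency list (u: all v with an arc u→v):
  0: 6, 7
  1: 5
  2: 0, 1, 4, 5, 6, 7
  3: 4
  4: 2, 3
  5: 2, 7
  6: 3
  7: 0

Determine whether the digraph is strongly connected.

Yes

From 4 we can reach every vertex (0, 1, 2, 3, 4, 5, 6, 7), and every vertex can reach 4 (0, 1, 2, 3, 4, 5, 6, 7). So the whole graph is one strongly connected component.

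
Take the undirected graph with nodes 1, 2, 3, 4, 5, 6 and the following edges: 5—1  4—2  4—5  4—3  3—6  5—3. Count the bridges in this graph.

The edges on the cycle 4-5-3-4 are not bridges since each lies on that cycle.
But removing 5—1 disconnects 5 from 1; removing 3—6 disconnects 3 from 6; removing 4—2 disconnects 4 from 2 — these are bridges.
That makes 3 bridges.

3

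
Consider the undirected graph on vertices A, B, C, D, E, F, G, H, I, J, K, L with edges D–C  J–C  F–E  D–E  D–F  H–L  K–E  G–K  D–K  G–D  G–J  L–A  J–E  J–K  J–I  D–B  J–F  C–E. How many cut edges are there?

The edges on the cycle G-D-F-J-G are not bridges since each lies on that cycle.
But removing B–D disconnects B from D; removing H–L disconnects H from L; removing J–I disconnects J from I; removing L–A disconnects L from A — these are bridges.
That makes 4 bridges.

4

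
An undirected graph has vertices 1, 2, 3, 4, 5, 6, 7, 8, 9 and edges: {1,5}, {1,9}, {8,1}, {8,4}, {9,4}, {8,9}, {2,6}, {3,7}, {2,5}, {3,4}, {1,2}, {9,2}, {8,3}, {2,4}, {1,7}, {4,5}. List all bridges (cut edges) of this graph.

The edges on the cycle 1-9-4-5-2-1 are not bridges since each lies on that cycle.
But removing 6–2 disconnects 6 from 2 — this is a bridge.

2-6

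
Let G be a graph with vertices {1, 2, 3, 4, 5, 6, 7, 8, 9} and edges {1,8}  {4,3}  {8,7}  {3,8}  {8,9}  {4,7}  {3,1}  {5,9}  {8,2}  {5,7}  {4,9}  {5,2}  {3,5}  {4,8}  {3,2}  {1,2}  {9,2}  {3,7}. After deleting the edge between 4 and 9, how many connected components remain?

2

4 and 9 are still connected via 4-8-9, so the component count stays at 2.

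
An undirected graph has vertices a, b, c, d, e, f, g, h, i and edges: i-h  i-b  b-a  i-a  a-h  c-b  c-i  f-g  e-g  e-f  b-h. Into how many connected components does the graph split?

3

d is isolated — a component by itself.
Starting from e we can reach e, f, g. That is one component of size 3.
Starting from a we can reach a, b, c, h, i. That is one component of size 5.
Total: 3 components.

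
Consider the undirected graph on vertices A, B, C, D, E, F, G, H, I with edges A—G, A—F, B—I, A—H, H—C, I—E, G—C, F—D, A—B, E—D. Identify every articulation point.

Removing A increases the component count from 1 to 2, so A is a cut vertex.
By contrast removing C leaves 1 component; it is not a cut vertex. No other vertex is a cut vertex either.

A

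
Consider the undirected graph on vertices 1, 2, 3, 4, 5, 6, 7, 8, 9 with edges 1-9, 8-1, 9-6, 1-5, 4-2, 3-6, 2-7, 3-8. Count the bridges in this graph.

3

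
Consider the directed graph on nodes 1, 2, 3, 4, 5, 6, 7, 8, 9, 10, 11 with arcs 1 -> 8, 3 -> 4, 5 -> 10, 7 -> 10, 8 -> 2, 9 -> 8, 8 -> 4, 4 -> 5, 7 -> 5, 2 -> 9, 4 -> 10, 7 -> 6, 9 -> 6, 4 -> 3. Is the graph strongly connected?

No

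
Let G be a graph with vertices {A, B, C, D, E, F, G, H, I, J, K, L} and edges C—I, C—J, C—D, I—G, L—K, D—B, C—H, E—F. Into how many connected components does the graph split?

4

A is isolated — a component by itself.
Starting from K we can reach K, L. That is one component of size 2.
Starting from E we can reach E, F. That is one component of size 2.
Starting from B we can reach B, C, D, G, H, I, J. That is one component of size 7.
Total: 4 components.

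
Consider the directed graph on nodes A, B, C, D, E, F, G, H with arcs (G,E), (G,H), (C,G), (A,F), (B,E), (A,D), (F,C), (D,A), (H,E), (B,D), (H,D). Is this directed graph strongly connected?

No

There is no directed path from G to B, so the graph is not strongly connected.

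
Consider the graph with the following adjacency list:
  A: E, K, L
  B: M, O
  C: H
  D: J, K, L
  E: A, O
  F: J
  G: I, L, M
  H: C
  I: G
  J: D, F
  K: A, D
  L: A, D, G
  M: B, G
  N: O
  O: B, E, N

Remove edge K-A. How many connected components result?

K and A are still connected via K-D-L-A, so the component count stays at 2.

2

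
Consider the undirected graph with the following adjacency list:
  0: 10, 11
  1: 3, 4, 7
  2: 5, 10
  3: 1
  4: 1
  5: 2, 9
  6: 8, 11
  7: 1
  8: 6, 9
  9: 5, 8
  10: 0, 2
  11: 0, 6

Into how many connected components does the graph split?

2

Starting from 1 we can reach 1, 3, 4, 7. That is one component of size 4.
Starting from 0 we can reach 0, 2, 5, 6, 8, 9, 10, 11. That is one component of size 8.
Total: 2 components.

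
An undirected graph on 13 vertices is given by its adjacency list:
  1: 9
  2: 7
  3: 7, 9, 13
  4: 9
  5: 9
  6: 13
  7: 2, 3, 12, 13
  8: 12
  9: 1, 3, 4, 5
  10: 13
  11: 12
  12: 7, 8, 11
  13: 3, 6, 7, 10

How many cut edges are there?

10

The edges on the cycle 7-3-13-7 are not bridges since each lies on that cycle.
But removing 8-12 disconnects 8 from 12; removing 6-13 disconnects 6 from 13; removing 5-9 disconnects 5 from 9; removing 7-2 disconnects 7 from 2 — these are bridges.
In total 10 edges are bridges.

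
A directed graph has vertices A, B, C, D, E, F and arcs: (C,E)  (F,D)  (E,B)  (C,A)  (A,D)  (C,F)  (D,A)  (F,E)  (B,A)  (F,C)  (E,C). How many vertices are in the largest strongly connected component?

3

{C, E, F} are all mutually reachable — one SCC of size 3.
{A, D} are all mutually reachable — one SCC of size 2.
{B} is an SCC by itself.
The largest has 3 vertices.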